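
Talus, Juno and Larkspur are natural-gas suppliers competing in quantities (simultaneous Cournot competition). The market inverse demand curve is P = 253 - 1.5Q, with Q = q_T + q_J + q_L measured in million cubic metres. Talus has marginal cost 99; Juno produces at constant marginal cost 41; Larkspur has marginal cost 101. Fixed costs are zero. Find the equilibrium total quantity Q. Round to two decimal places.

86.33

Talus's profit: π_T = (253 - 1.5Q)q_T - (99q_T). Setting ∂π_T/∂q_T = 0: 154 - 3q_T - (3/2)(q_J + q_L) = 0.
Juno's first-order condition: 212 - 3q_J - (3/2)(q_T + q_L) = 0.
Larkspur's first-order condition: 152 - 3q_L - (3/2)(q_T + q_J) = 0.
Adding the 3 conditions: 518 − 3Q − 3Q = 0, i.e. Q = 259/3.
Back-substituting: q_T = (154 − 259/2)/(3/2) = 49/3, q_J = (212 − 259/2)/(3/2) = 55, q_L = (152 − 259/2)/(3/2) = 15.
Total output Q = 49/3 + 55 + 15 = 259/3.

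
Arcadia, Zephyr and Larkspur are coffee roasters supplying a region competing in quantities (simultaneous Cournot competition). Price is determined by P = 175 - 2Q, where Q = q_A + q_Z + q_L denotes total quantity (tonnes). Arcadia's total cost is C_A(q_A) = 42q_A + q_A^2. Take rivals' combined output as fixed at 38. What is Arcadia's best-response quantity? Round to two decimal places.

With rivals' combined output fixed at 38, Arcadia's profit is π_A = (175 - 2·38 - 2q_A)q_A - (42q_A + q_A²) = (99 - 2q_A)q_A - (42q_A + q_A²).
∂π_A/∂q_A = 57 - 6q_A = 0, so q_A = 19/2.

9.50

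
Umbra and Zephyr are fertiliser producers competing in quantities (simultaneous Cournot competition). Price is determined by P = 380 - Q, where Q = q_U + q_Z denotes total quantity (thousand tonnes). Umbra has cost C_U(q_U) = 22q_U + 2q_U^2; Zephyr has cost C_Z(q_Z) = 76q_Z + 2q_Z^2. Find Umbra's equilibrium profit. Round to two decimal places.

Umbra's profit: π_U = (380 - Q)q_U - (22q_U + 2q_U²). Setting ∂π_U/∂q_U = 0: 358 - 6q_U - (q_Z) = 0.
Zephyr's first-order condition: 304 - 6q_Z - (q_U) = 0.
So q_U = (358 - q_Z)/6 and q_Z = (304 - q_U)/6.
Solving the pair: q_U = 1844/35, q_Z = 1466/35.
Price P = 380 - 662/7 = 1998/7.
Umbra's profit: (1998/7)·(1844/35) - 22·(1844/35) - 2(1844/35)² = 8327.3535.

8327.35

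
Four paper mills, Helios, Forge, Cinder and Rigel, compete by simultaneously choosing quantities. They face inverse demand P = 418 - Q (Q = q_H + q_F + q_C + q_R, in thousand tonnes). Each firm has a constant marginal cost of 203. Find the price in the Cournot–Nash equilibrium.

A representative firm's profit is π_i = q_i(418 - Q) - 203q_i.
Setting ∂π_i/∂q_i = 0 with rivals' quantities fixed: 215 - 2q_i - Σ_{j≠i} q_j = 0.
By symmetry each firm produces the same amount; substituting Σ_{j≠i} q_j = 3q_i yields q_i = 215/5 = 43.
Total output Q = 172, so price P = 418 - 172 = 246.

246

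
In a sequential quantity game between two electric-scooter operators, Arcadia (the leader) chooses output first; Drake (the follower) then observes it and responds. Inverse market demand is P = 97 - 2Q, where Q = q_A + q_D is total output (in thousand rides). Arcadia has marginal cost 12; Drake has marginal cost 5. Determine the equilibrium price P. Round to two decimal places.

31.50

Solve by backward induction. Given q_A, the follower Drake maximises π_D = (97 - 2q_A - 2q_D)q_D - 5q_D.
∂π_D/∂q_D = 92 - 2q_A - 4q_D = 0 gives the reaction function q_D = (92 - 2q_A)/4.
Arcadia substitutes q_D(q_A) into its own profit: π_A = q_A(97 - 2q_A - (92 - 2q_A)/2) - 12q_A = (51 - q_A)q_A - 12q_A.
The leader's first-order condition 39 - 2q_A = 0 yields q_A = 39/2.
Then q_D = (92 - 2·(39/2))/4 = 53/4.
Total output Q = 131/4, so price P = 97 - 2·(131/4) = 63/2.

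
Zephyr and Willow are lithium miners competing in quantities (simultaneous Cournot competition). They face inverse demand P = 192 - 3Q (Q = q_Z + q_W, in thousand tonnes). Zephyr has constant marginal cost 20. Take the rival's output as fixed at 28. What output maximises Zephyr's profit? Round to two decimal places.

14.67

With the rival's output fixed at 28, Zephyr's profit is π_Z = (192 - 3·28 - 3q_Z)q_Z - (20q_Z) = (108 - 3q_Z)q_Z - (20q_Z).
∂π_Z/∂q_Z = 88 - 6q_Z = 0, so q_Z = 44/3.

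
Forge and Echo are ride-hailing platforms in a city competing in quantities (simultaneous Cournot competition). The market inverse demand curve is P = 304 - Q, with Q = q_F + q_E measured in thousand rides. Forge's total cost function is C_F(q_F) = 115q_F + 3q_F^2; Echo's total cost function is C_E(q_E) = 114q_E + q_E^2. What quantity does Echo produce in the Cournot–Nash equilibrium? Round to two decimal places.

42.94

Forge's profit: π_F = (304 - Q)q_F - (115q_F + 3q_F²). Setting ∂π_F/∂q_F = 0: 189 - 8q_F - (q_E) = 0.
Echo's profit: π_E = (304 - Q)q_E - (114q_E + q_E²). Setting ∂π_E/∂q_E = 0: 190 - 4q_E - (q_F) = 0.
Rearranging gives the reaction functions q_F = (189 - q_E)/8 and q_E = (190 - q_F)/4.
Substituting one into the other gives q_F = 566/31 and q_E = 1331/31.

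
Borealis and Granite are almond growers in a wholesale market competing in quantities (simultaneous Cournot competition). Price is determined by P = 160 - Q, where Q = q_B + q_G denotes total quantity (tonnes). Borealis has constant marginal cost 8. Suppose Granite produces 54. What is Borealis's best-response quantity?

49

With the rival's output fixed at 54, Borealis's profit is π_B = (160 - 54 - q_B)q_B - (8q_B) = (106 - q_B)q_B - (8q_B).
∂π_B/∂q_B = 98 - 2q_B = 0, so q_B = 49.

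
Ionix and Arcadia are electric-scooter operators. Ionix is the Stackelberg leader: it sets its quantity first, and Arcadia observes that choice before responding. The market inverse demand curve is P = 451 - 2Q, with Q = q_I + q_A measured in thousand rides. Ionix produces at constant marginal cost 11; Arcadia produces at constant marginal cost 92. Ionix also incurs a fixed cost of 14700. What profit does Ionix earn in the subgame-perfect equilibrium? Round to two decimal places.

2265.06

The follower Arcadia best-responds to any q_I: π_A = (451 - 2Q)q_A - 92q_A.
Setting the follower's marginal profit to zero, 359 - 2q_I - 4q_A = 0, i.e. q_A = (359 - 2q_I)/4.
Ionix substitutes q_A(q_I) into its own profit: π_I = q_I(451 - 2q_I - (359 - 2q_I)/2) - 11q_I = (543/2 - q_I)q_I - 11q_I.
The leader's first-order condition 521/2 - 2q_I = 0 yields q_I = 521/4.
Then q_A = (359 - 2·(521/4))/4 = 197/8.
Price P = 451 - 2·(1239/8) = 565/4.
Ionix's profit: (565/4 - 11)·(521/4) - 14700 = 2265.0625.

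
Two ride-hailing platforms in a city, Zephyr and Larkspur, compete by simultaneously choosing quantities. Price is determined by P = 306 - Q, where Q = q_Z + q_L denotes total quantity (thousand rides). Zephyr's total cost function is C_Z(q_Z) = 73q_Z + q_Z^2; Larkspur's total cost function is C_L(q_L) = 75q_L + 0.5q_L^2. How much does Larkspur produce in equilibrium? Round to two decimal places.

Zephyr's profit: π_Z = (306 - Q)q_Z - (73q_Z + q_Z²). Setting ∂π_Z/∂q_Z = 0: 233 - 4q_Z - (q_L) = 0.
Larkspur's first-order condition: 231 - 3q_L - (q_Z) = 0.
Best responses: q_Z = (233 - q_L)/4, q_L = (231 - q_Z)/3.
Solving the pair: q_Z = 468/11, q_L = 691/11.

62.82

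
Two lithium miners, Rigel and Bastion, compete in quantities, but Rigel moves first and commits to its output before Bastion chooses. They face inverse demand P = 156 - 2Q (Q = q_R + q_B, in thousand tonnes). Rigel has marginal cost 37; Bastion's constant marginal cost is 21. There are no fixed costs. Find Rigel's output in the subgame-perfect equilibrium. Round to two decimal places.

The follower Bastion best-responds to any q_R: π_B = (156 - 2Q)q_B - 21q_B.
Setting the follower's marginal profit to zero, 135 - 2q_R - 4q_B = 0, i.e. q_B = (135 - 2q_R)/4.
The leader anticipates this reaction. Substituting into P = 156 - 2Q gives P = 177/2 - q_R, so π_R = (177/2 - q_R)q_R - 37q_R.
The leader's first-order condition 103/2 - 2q_R = 0 yields q_R = 103/4.
Then q_B = (135 - 2·(103/4))/4 = 167/8.

25.75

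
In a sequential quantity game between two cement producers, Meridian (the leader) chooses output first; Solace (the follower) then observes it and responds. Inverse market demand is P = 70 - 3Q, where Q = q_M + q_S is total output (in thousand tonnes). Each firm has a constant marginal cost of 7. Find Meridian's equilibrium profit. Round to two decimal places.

Solve by backward induction. Given q_M, the follower Solace maximises π_S = (70 - 3q_M - 3q_S)q_S - 7q_S.
∂π_S/∂q_S = 63 - 3q_M - 6q_S = 0 gives the reaction function q_S = (63 - 3q_M)/6.
Meridian substitutes q_S(q_M) into its own profit: π_M = q_M(70 - 3q_M - (63 - 3q_M)/2) - 7q_M = (77/2 - (3/2)q_M)q_M - 7q_M.
The leader's first-order condition 63/2 - 3q_M = 0 yields q_M = 21/2.
Then q_S = (63 - 3·(21/2))/6 = 21/4.
Price P = 70 - 3·(63/4) = 91/4.
Meridian's profit: (91/4 - 7)·(21/2) = 1323/8.

165.38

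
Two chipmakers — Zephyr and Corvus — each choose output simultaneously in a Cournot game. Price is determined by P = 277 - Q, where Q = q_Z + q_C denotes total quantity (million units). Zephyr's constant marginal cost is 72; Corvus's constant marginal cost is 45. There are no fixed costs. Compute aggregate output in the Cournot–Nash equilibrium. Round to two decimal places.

Zephyr's profit: π_Z = (277 - Q)q_Z - (72q_Z). Setting ∂π_Z/∂q_Z = 0: 205 - 2q_Z - (q_C) = 0.
Corvus's first-order condition: 232 - 2q_C - (q_Z) = 0.
Rearranging gives the reaction functions q_Z = (205 - q_C)/2 and q_C = (232 - q_Z)/2.
Solving the pair: q_Z = 178/3, q_C = 259/3.
Total output Q = 178/3 + 259/3 = 437/3.

145.67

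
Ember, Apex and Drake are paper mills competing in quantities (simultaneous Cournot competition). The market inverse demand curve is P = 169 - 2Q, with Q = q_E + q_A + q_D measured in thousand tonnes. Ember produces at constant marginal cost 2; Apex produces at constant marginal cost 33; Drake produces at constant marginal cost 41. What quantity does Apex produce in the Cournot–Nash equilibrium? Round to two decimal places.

Ember's profit: π_E = (169 - 2Q)q_E - (2q_E). Setting ∂π_E/∂q_E = 0: 167 - 4q_E - 2(q_A + q_D) = 0.
Apex's first-order condition: 136 - 4q_A - 2(q_E + q_D) = 0.
Drake's profit: π_D = (169 - 2Q)q_D - (41q_D). Setting ∂π_D/∂q_D = 0: 128 - 4q_D - 2(q_E + q_A) = 0.
Adding the 3 first-order conditions: 431 − 8Q = 0, so Q = 431/8.
Back-substituting: q_E = (167 − 431/4)/2 = 237/8, q_A = (136 − 431/4)/2 = 113/8, q_D = (128 − 431/4)/2 = 81/8.

14.13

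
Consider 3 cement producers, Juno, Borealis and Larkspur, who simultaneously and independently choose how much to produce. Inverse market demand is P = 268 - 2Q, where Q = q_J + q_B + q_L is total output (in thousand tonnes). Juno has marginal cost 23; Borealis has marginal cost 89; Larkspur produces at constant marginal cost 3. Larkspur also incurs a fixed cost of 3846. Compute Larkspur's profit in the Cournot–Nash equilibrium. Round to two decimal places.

Juno's profit: π_J = (268 - 2Q)q_J - (23q_J). Setting ∂π_J/∂q_J = 0: 245 - 4q_J - 2(q_B + q_L) = 0.
Borealis's profit: π_B = (268 - 2Q)q_B - (89q_B). Setting ∂π_B/∂q_B = 0: 179 - 4q_B - 2(q_J + q_L) = 0.
Larkspur's first-order condition: 265 - 4q_L - 2(q_J + q_B) = 0.
Adding the 3 first-order conditions: 689 − 8Q = 0, so Q = 689/8.
Back-substituting: q_J = (245 − 689/4)/2 = 291/8, q_B = (179 − 689/4)/2 = 27/8, q_L = (265 − 689/4)/2 = 371/8.
Price P = 268 - 2·(689/8) = 383/4.
Larkspur's profit: (383/4 - 3)·(371/8) - 3846 = 455.2813.

455.28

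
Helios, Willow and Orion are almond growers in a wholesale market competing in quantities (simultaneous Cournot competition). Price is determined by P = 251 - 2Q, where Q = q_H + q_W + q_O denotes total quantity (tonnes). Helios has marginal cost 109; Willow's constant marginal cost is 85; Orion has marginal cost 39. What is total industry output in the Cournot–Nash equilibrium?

65

Helios's profit: π_H = (251 - 2Q)q_H - (109q_H). Setting ∂π_H/∂q_H = 0: 142 - 4q_H - 2(q_W + q_O) = 0.
Willow's profit: π_W = (251 - 2Q)q_W - (85q_W). Setting ∂π_W/∂q_W = 0: 166 - 4q_W - 2(q_H + q_O) = 0.
Orion's profit: π_O = (251 - 2Q)q_O - (39q_O). Setting ∂π_O/∂q_O = 0: 212 - 4q_O - 2(q_H + q_W) = 0.
Adding the 3 conditions: 520 − 4Q − 4Q = 0, i.e. Q = 65.
Back-substituting: q_H = (142 − 130)/2 = 6, q_W = (166 − 130)/2 = 18, q_O = (212 − 130)/2 = 41.
Total output Q = 6 + 18 + 41 = 65.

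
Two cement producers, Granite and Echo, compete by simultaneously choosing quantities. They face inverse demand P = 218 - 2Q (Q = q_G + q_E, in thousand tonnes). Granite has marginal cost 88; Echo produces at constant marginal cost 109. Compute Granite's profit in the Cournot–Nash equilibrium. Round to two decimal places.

Granite's profit: π_G = (218 - 2Q)q_G - (88q_G). Setting ∂π_G/∂q_G = 0: 130 - 4q_G - 2(q_E) = 0.
Echo's first-order condition: 109 - 4q_E - 2(q_G) = 0.
Rearranging gives the reaction functions q_G = (130 - 2q_E)/4 and q_E = (109 - 2q_G)/4.
Solving the pair: q_G = 151/6, q_E = 44/3.
Price P = 218 - 2·(239/6) = 415/3.
Granite's profit: (415/3 - 88)·(151/6) = 1266.7222.

1266.72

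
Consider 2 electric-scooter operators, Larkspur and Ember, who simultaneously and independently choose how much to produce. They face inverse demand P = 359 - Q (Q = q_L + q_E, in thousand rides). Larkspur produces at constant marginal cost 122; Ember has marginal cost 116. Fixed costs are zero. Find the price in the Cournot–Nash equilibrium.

199

Larkspur's profit: π_L = (359 - Q)q_L - (122q_L). Setting ∂π_L/∂q_L = 0: 237 - 2q_L - (q_E) = 0.
Ember's profit: π_E = (359 - Q)q_E - (116q_E). Setting ∂π_E/∂q_E = 0: 243 - 2q_E - (q_L) = 0.
So q_L = (237 - q_E)/2 and q_E = (243 - q_L)/2.
Substituting one into the other gives q_L = 77 and q_E = 83.
Total output Q = 160, so price P = 359 - 160 = 199.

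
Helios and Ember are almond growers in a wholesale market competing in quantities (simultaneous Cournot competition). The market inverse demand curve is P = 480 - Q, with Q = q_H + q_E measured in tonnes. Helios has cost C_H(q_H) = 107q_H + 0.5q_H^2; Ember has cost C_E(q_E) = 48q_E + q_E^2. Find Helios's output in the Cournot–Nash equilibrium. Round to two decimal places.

Helios's profit: π_H = (480 - Q)q_H - (107q_H + (1/2)q_H²). Setting ∂π_H/∂q_H = 0: 373 - 3q_H - (q_E) = 0.
Ember's profit: π_E = (480 - Q)q_E - (48q_E + q_E²). Setting ∂π_E/∂q_E = 0: 432 - 4q_E - (q_H) = 0.
Best responses: q_H = (373 - q_E)/3, q_E = (432 - q_H)/4.
Substituting one into the other gives q_H = 1060/11 and q_E = 923/11.

96.36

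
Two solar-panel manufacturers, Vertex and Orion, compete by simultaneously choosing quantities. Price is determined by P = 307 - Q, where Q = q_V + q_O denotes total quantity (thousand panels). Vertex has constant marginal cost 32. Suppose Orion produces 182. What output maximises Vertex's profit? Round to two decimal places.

46.50

With the rival's output fixed at 182, Vertex's profit is π_V = (307 - 182 - q_V)q_V - (32q_V) = (125 - q_V)q_V - (32q_V).
∂π_V/∂q_V = 93 - 2q_V = 0, so q_V = 93/2.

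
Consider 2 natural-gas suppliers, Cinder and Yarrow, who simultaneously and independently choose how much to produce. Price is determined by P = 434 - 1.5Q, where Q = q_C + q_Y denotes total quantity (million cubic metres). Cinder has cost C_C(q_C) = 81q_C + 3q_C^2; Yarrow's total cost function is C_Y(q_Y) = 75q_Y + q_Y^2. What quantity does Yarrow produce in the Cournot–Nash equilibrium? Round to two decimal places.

63.19

Cinder's profit: π_C = (434 - 1.5Q)q_C - (81q_C + 3q_C²). Setting ∂π_C/∂q_C = 0: 353 - 9q_C - (3/2)(q_Y) = 0.
Yarrow's first-order condition: 359 - 5q_Y - (3/2)(q_C) = 0.
So q_C = (353 - (3/2)q_Y)/9 and q_Y = (359 - (3/2)q_C)/5.
Solving the pair: q_C = 28.6901, q_Y = 63.1930.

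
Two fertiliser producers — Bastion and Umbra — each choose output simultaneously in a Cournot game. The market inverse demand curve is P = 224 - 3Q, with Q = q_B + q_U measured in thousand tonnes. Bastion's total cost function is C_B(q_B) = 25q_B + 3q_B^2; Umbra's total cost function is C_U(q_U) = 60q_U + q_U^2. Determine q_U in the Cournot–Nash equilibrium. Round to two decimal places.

Bastion's profit: π_B = (224 - 3Q)q_B - (25q_B + 3q_B²). Setting ∂π_B/∂q_B = 0: 199 - 12q_B - 3(q_U) = 0.
Umbra's profit: π_U = (224 - 3Q)q_U - (60q_U + q_U²). Setting ∂π_U/∂q_U = 0: 164 - 8q_U - 3(q_B) = 0.
Best responses: q_B = (199 - 3q_U)/12, q_U = (164 - 3q_B)/8.
Substituting one into the other gives q_B = 1100/87 and q_U = 457/29.

15.76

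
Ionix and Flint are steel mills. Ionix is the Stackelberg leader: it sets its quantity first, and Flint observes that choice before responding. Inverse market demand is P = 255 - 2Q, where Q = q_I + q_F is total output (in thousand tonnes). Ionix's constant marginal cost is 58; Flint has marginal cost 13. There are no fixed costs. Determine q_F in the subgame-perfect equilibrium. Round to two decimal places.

Solve by backward induction. Given q_I, the follower Flint maximises π_F = (255 - 2q_I - 2q_F)q_F - 13q_F.
Setting the follower's marginal profit to zero, 242 - 2q_I - 4q_F = 0, i.e. q_F = (242 - 2q_I)/4.
Ionix substitutes q_F(q_I) into its own profit: π_I = q_I(255 - 2q_I - (242 - 2q_I)/2) - 58q_I = (134 - q_I)q_I - 58q_I.
Leader FOC: 76 - 2q_I = 0, so q_I = 38.
Then q_F = (242 - 2·38)/4 = 83/2.

41.50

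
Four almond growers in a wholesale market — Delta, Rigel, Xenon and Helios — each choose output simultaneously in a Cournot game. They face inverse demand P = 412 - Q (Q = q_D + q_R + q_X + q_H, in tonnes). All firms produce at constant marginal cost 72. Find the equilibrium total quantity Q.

A representative firm's profit is π_i = q_i(412 - Q) - 72q_i.
First-order condition (treating rivals' output as given): 340 - 2q_i - Σ_{j≠i} q_j = 0.
With identical firms every q_j equals q_i, so Σ_{j≠i} q_j = 3q_i and 340 = 5q_i, giving q_i = 68.
Total output Q = 68 + 68 + 68 + 68 = 272.

272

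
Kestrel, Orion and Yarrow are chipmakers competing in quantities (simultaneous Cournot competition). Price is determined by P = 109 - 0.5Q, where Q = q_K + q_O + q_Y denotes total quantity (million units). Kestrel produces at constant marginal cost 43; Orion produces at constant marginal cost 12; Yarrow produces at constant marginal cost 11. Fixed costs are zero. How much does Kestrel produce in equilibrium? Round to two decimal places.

Kestrel's profit: π_K = (109 - 0.5Q)q_K - (43q_K). Setting ∂π_K/∂q_K = 0: 66 - q_K - (1/2)(q_O + q_Y) = 0.
Orion's profit: π_O = (109 - 0.5Q)q_O - (12q_O). Setting ∂π_O/∂q_O = 0: 97 - q_O - (1/2)(q_K + q_Y) = 0.
Yarrow's first-order condition: 98 - q_Y - (1/2)(q_K + q_O) = 0.
Summing all 3 equations gives 261 − 2Q = 0, hence Q = 261/2.
Back-substituting: q_K = (66 − 261/4)/(1/2) = 3/2, q_O = (97 − 261/4)/(1/2) = 127/2, q_Y = (98 − 261/4)/(1/2) = 131/2.

1.50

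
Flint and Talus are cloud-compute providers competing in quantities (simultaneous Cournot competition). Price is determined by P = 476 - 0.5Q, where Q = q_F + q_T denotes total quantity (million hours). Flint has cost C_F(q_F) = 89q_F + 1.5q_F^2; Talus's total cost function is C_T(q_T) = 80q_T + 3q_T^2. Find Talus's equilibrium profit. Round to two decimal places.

Flint's profit: π_F = (476 - 0.5Q)q_F - (89q_F + (3/2)q_F²). Setting ∂π_F/∂q_F = 0: 387 - 4q_F - (1/2)(q_T) = 0.
Talus's first-order condition: 396 - 7q_T - (1/2)(q_F) = 0.
Best responses: q_F = (387 - (1/2)q_T)/4, q_T = (396 - (1/2)q_F)/7.
Substituting one into the other gives q_F = 90.4865 and q_T = 1854/37.
Price P = 476 - (1/2)·140.5946 = 405.7027.
Talus's profit: 405.7027·(1854/37) - 80·(1854/37) - 3(1854/37)² = 8787.8787.

8787.88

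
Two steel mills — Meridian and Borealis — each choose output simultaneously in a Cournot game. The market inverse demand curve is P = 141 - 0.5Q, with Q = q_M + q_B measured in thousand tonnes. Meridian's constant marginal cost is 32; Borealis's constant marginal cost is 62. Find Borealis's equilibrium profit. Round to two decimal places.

533.56

Meridian's profit: π_M = (141 - 0.5Q)q_M - (32q_M). Setting ∂π_M/∂q_M = 0: 109 - q_M - (1/2)(q_B) = 0.
Borealis's first-order condition: 79 - q_B - (1/2)(q_M) = 0.
So q_M = (109 - (1/2)q_B) and q_B = (79 - (1/2)q_M).
Substituting one into the other gives q_M = 278/3 and q_B = 98/3.
Price P = 141 - (1/2)·(376/3) = 235/3.
Borealis's profit: (235/3 - 62)·(98/3) = 533.5556.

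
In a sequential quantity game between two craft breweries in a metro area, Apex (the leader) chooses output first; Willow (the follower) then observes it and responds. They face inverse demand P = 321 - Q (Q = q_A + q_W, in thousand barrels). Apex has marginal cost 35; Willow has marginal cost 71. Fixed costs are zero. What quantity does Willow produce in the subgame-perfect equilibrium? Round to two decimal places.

44.50

Solve by backward induction. Given q_A, the follower Willow maximises π_W = (321 - q_A - q_W)q_W - 71q_W.
Setting the follower's marginal profit to zero, 250 - q_A - 2q_W = 0, i.e. q_W = (250 - q_A)/2.
Apex substitutes q_W(q_A) into its own profit: π_A = q_A(321 - q_A - (250 - q_A)/2) - 35q_A = (196 - (1/2)q_A)q_A - 35q_A.
The leader's first-order condition 161 - q_A = 0 yields q_A = 161.
Then q_W = (250 - 161)/2 = 89/2.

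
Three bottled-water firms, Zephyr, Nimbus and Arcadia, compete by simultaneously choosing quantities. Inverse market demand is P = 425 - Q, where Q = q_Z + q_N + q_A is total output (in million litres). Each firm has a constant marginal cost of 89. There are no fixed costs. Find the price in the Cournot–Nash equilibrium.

A representative firm's profit is π_i = q_i(425 - Q) - 89q_i.
First-order condition (treating rivals' output as given): 336 - 2q_i - Σ_{j≠i} q_j = 0.
By symmetry each firm produces the same amount; substituting Σ_{j≠i} q_j = 2q_i yields q_i = 336/4 = 84.
Total output Q = 252, so price P = 425 - 252 = 173.

173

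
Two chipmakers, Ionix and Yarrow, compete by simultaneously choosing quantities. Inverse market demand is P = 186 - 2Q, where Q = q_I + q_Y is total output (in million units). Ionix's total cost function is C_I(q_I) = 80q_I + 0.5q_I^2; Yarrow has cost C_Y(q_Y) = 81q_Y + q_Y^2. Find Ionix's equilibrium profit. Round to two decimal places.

Ionix's profit: π_I = (186 - 2Q)q_I - (80q_I + (1/2)q_I²). Setting ∂π_I/∂q_I = 0: 106 - 5q_I - 2(q_Y) = 0.
Yarrow's profit: π_Y = (186 - 2Q)q_Y - (81q_Y + q_Y²). Setting ∂π_Y/∂q_Y = 0: 105 - 6q_Y - 2(q_I) = 0.
Best responses: q_I = (106 - 2q_Y)/5, q_Y = (105 - 2q_I)/6.
Substituting one into the other gives q_I = 213/13 and q_Y = 313/26.
Price P = 186 - 2·(739/26) = 1679/13.
Ionix's profit: (1679/13)·(213/13) - 80·(213/13) - (1/2)(213/13)² = 671.1391.

671.14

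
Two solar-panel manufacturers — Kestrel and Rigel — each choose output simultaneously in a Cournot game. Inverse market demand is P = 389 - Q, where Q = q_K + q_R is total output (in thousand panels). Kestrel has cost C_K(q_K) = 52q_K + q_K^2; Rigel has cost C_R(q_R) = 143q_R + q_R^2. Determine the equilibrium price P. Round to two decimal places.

Kestrel's profit: π_K = (389 - Q)q_K - (52q_K + q_K²). Setting ∂π_K/∂q_K = 0: 337 - 4q_K - (q_R) = 0.
Rigel's first-order condition: 246 - 4q_R - (q_K) = 0.
Rearranging gives the reaction functions q_K = (337 - q_R)/4 and q_R = (246 - q_K)/4.
Substituting one into the other gives q_K = 1102/15 and q_R = 647/15.
Total output Q = 583/5, so price P = 389 - 583/5 = 1362/5.

272.40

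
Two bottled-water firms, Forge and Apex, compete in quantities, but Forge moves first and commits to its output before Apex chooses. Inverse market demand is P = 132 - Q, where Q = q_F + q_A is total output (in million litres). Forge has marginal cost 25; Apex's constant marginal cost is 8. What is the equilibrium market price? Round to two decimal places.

47.50

Solve by backward induction. Given q_F, the follower Apex maximises π_A = (132 - q_F - q_A)q_A - 8q_A.
Follower FOC: 124 - q_F - 2q_A = 0, so q_A(q_F) = (124 - q_F)/2.
The leader anticipates this reaction. Substituting into P = 132 - Q gives P = 70 - (1/2)q_F, so π_F = (70 - (1/2)q_F)q_F - 25q_F.
The leader's first-order condition 45 - q_F = 0 yields q_F = 45.
Then q_A = (124 - 45)/2 = 79/2.
Total output Q = 169/2, so price P = 132 - 169/2 = 95/2.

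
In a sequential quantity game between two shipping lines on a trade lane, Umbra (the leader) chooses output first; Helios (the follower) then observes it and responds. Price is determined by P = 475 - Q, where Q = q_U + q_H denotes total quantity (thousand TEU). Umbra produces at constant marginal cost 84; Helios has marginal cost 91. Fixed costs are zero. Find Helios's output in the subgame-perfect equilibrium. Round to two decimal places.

92.50

The follower Helios best-responds to any q_U: π_H = (475 - Q)q_H - 91q_H.
∂π_H/∂q_H = 384 - q_U - 2q_H = 0 gives the reaction function q_H = (384 - q_U)/2.
The leader anticipates this reaction. Substituting into P = 475 - Q gives P = 283 - (1/2)q_U, so π_U = (283 - (1/2)q_U)q_U - 84q_U.
The leader's first-order condition 199 - q_U = 0 yields q_U = 199.
Then q_H = (384 - 199)/2 = 185/2.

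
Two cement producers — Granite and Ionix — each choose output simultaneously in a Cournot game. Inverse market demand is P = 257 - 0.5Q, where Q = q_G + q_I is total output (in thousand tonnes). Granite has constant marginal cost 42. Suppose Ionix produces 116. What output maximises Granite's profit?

With the rival's output fixed at 116, Granite's profit is π_G = (257 - (1/2)·116 - (1/2)q_G)q_G - (42q_G) = (199 - (1/2)q_G)q_G - (42q_G).
∂π_G/∂q_G = 157 - q_G = 0, so q_G = 157.

157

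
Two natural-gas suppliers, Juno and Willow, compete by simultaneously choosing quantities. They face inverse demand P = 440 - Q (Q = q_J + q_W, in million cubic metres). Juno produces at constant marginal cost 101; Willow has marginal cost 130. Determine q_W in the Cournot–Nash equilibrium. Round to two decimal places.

Juno's profit: π_J = (440 - Q)q_J - (101q_J). Setting ∂π_J/∂q_J = 0: 339 - 2q_J - (q_W) = 0.
Willow's first-order condition: 310 - 2q_W - (q_J) = 0.
Rearranging gives the reaction functions q_J = (339 - q_W)/2 and q_W = (310 - q_J)/2.
Solving the pair: q_J = 368/3, q_W = 281/3.

93.67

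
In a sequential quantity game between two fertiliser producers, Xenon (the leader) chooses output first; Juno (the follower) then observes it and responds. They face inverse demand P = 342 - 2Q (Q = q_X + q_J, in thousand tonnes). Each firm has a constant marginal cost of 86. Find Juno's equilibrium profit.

The follower Juno best-responds to any q_X: π_J = (342 - 2Q)q_J - 86q_J.
∂π_J/∂q_J = 256 - 2q_X - 4q_J = 0 gives the reaction function q_J = (256 - 2q_X)/4.
Xenon substitutes q_J(q_X) into its own profit: π_X = q_X(342 - 2q_X - (256 - 2q_X)/2) - 86q_X = (214 - q_X)q_X - 86q_X.
Leader FOC: 128 - 2q_X = 0, so q_X = 64.
Then q_J = (256 - 2·64)/4 = 32.
Price P = 342 - 2·96 = 150.
Juno's profit: (150 - 86)·32 = 2048.

2048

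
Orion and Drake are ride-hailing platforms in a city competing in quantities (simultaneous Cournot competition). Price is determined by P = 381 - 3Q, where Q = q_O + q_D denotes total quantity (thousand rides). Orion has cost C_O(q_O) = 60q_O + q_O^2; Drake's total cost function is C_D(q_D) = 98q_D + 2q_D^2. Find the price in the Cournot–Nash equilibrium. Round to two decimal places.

Orion's profit: π_O = (381 - 3Q)q_O - (60q_O + q_O²). Setting ∂π_O/∂q_O = 0: 321 - 8q_O - 3(q_D) = 0.
Drake's first-order condition: 283 - 10q_D - 3(q_O) = 0.
So q_O = (321 - 3q_D)/8 and q_D = (283 - 3q_O)/10.
Solving the pair: q_O = 33.2535, q_D = 1301/71.
Total output Q = 51.5775, so price P = 381 - 3·51.5775 = 226.2676.

226.27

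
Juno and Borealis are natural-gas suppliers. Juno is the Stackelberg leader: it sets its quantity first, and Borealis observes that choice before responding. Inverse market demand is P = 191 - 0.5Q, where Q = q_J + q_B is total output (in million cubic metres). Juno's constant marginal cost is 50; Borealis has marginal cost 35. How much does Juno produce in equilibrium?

126

The follower Borealis best-responds to any q_J: π_B = (191 - 0.5Q)q_B - 35q_B.
∂π_B/∂q_B = 156 - (1/2)q_J - q_B = 0 gives the reaction function q_B = (156 - (1/2)q_J).
The leader anticipates this reaction. Substituting into P = 191 - 0.5Q gives P = 113 - (1/4)q_J, so π_J = (113 - (1/4)q_J)q_J - 50q_J.
The leader's first-order condition 63 - (1/2)q_J = 0 yields q_J = 126.
Then q_B = (156 - (1/2)·126) = 93.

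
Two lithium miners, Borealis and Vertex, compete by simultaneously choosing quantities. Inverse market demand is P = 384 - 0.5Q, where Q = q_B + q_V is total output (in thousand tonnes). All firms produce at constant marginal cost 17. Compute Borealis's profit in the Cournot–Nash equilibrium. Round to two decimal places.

29930.89

Each firm earns π_i = (384 - 0.5Q)q_i - 17q_i.
Setting ∂π_i/∂q_i = 0 with rivals' quantities fixed: 367 - q_i - (1/2)q_j = 0.
By symmetry each firm produces the same amount; substituting q_j = q_i yields q_i = 367/(3/2) = 734/3.
Price P = 384 - (1/2)·(1468/3) = 418/3.
Borealis's profit: (418/3 - 17)·(734/3) = 29930.8889.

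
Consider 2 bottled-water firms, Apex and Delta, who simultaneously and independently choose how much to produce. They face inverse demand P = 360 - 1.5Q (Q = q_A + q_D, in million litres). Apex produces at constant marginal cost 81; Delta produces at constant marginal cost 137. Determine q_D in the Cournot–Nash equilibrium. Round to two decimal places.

Apex's profit: π_A = (360 - 1.5Q)q_A - (81q_A). Setting ∂π_A/∂q_A = 0: 279 - 3q_A - (3/2)(q_D) = 0.
Delta's first-order condition: 223 - 3q_D - (3/2)(q_A) = 0.
Best responses: q_A = (279 - (3/2)q_D)/3, q_D = (223 - (3/2)q_A)/3.
Solving the pair: q_A = 670/9, q_D = 334/9.

37.11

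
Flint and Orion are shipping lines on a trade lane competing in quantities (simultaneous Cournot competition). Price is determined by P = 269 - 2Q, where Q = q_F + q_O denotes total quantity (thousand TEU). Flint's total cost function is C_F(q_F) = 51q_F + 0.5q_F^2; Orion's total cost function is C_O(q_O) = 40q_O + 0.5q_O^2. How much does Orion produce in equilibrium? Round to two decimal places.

Flint's profit: π_F = (269 - 2Q)q_F - (51q_F + (1/2)q_F²). Setting ∂π_F/∂q_F = 0: 218 - 5q_F - 2(q_O) = 0.
Orion's profit: π_O = (269 - 2Q)q_O - (40q_O + (1/2)q_O²). Setting ∂π_O/∂q_O = 0: 229 - 5q_O - 2(q_F) = 0.
Best responses: q_F = (218 - 2q_O)/5, q_O = (229 - 2q_F)/5.
Substituting one into the other gives q_F = 632/21 and q_O = 709/21.

33.76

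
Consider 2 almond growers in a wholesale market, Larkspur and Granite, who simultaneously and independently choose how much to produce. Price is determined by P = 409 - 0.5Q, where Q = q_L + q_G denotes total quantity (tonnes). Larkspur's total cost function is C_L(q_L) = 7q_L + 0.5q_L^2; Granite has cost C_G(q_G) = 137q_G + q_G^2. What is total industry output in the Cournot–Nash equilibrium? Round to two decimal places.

Larkspur's profit: π_L = (409 - 0.5Q)q_L - (7q_L + (1/2)q_L²). Setting ∂π_L/∂q_L = 0: 402 - 2q_L - (1/2)(q_G) = 0.
Granite's first-order condition: 272 - 3q_G - (1/2)(q_L) = 0.
Best responses: q_L = (402 - (1/2)q_G)/2, q_G = (272 - (1/2)q_L)/3.
Substituting one into the other gives q_L = 186.0870 and q_G = 1372/23.
Total output Q = 186.0870 + 1372/23 = 245.7391.

245.74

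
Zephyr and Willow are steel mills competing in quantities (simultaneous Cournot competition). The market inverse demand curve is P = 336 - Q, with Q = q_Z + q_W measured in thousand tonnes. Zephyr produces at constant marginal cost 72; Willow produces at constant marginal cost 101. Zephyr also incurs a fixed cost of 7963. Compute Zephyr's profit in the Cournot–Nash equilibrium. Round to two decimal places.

1575.78

Zephyr's profit: π_Z = (336 - Q)q_Z - (72q_Z). Setting ∂π_Z/∂q_Z = 0: 264 - 2q_Z - (q_W) = 0.
Willow's profit: π_W = (336 - Q)q_W - (101q_W). Setting ∂π_W/∂q_W = 0: 235 - 2q_W - (q_Z) = 0.
So q_Z = (264 - q_W)/2 and q_W = (235 - q_Z)/2.
Substituting one into the other gives q_Z = 293/3 and q_W = 206/3.
Price P = 336 - 499/3 = 509/3.
Zephyr's profit: (509/3 - 72)·(293/3) - 7963 = 1575.7778.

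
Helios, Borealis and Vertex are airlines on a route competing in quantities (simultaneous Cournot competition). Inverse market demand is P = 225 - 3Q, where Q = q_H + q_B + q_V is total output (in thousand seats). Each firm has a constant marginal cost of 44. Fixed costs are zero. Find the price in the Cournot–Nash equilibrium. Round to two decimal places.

A representative firm's profit is π_i = q_i(225 - 3Q) - 44q_i.
Setting ∂π_i/∂q_i = 0 with rivals' quantities fixed: 181 - 6q_i - 3·Σ_{j≠i} q_j = 0.
With identical firms every q_j equals q_i, so Σ_{j≠i} q_j = 2q_i and 181 = 12q_i, giving q_i = 181/12.
Total output Q = 181/4, so price P = 225 - 3·(181/4) = 357/4.

89.25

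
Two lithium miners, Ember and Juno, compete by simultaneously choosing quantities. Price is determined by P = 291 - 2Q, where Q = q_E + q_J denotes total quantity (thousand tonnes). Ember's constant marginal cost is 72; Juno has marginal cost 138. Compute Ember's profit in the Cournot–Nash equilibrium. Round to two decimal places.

4512.50

Ember's profit: π_E = (291 - 2Q)q_E - (72q_E). Setting ∂π_E/∂q_E = 0: 219 - 4q_E - 2(q_J) = 0.
Juno's first-order condition: 153 - 4q_J - 2(q_E) = 0.
Best responses: q_E = (219 - 2q_J)/4, q_J = (153 - 2q_E)/4.
Substituting one into the other gives q_E = 95/2 and q_J = 29/2.
Price P = 291 - 2·62 = 167.
Ember's profit: (167 - 72)·(95/2) = 4512.5000.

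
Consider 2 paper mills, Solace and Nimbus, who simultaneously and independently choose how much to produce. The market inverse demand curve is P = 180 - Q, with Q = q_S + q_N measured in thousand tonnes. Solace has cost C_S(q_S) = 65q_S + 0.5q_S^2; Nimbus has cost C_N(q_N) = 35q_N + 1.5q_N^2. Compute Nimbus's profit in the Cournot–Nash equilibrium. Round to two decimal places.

Solace's profit: π_S = (180 - Q)q_S - (65q_S + (1/2)q_S²). Setting ∂π_S/∂q_S = 0: 115 - 3q_S - (q_N) = 0.
Nimbus's profit: π_N = (180 - Q)q_N - (35q_N + (3/2)q_N²). Setting ∂π_N/∂q_N = 0: 145 - 5q_N - (q_S) = 0.
So q_S = (115 - q_N)/3 and q_N = (145 - q_S)/5.
Solving the pair: q_S = 215/7, q_N = 160/7.
Price P = 180 - 375/7 = 885/7.
Nimbus's profit: (885/7)·(160/7) - 35·(160/7) - (3/2)(160/7)² = 1306.1224.

1306.12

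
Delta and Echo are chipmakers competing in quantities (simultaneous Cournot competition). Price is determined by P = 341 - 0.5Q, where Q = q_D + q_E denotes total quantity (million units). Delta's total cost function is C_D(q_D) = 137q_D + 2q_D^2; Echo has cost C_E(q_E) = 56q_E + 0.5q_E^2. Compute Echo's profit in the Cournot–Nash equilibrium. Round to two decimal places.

18412.40

Delta's profit: π_D = (341 - 0.5Q)q_D - (137q_D + 2q_D²). Setting ∂π_D/∂q_D = 0: 204 - 5q_D - (1/2)(q_E) = 0.
Echo's profit: π_E = (341 - 0.5Q)q_E - (56q_E + (1/2)q_E²). Setting ∂π_E/∂q_E = 0: 285 - 2q_E - (1/2)(q_D) = 0.
So q_D = (204 - (1/2)q_E)/5 and q_E = (285 - (1/2)q_D)/2.
Substituting one into the other gives q_D = 354/13 and q_E = 1764/13.
Price P = 341 - (1/2)·162.9231 = 259.5385.
Echo's profit: 259.5385·(1764/13) - 56·(1764/13) - (1/2)(1764/13)² = 18412.4024.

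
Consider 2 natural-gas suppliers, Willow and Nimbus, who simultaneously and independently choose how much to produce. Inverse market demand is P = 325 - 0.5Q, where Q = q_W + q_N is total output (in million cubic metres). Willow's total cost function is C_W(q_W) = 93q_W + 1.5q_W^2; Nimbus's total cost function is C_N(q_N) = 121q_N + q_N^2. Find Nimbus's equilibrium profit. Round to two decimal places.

5323.68

Willow's profit: π_W = (325 - 0.5Q)q_W - (93q_W + (3/2)q_W²). Setting ∂π_W/∂q_W = 0: 232 - 4q_W - (1/2)(q_N) = 0.
Nimbus's profit: π_N = (325 - 0.5Q)q_N - (121q_N + q_N²). Setting ∂π_N/∂q_N = 0: 204 - 3q_N - (1/2)(q_W) = 0.
Best responses: q_W = (232 - (1/2)q_N)/4, q_N = (204 - (1/2)q_W)/3.
Substituting one into the other gives q_W = 50.5532 and q_N = 59.5745.
Price P = 325 - (1/2)·110.1277 = 269.9362.
Nimbus's profit: 269.9362·59.5745 - 121·59.5745 - 59.5745² = 5323.6759.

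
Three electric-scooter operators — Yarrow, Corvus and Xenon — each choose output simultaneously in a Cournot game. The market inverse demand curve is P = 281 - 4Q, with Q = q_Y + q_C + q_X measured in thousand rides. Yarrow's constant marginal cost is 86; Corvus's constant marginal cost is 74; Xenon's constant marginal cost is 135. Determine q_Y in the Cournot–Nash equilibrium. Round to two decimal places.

Yarrow's profit: π_Y = (281 - 4Q)q_Y - (86q_Y). Setting ∂π_Y/∂q_Y = 0: 195 - 8q_Y - 4(q_C + q_X) = 0.
Corvus's profit: π_C = (281 - 4Q)q_C - (74q_C). Setting ∂π_C/∂q_C = 0: 207 - 8q_C - 4(q_Y + q_X) = 0.
Xenon's first-order condition: 146 - 8q_X - 4(q_Y + q_C) = 0.
Adding the 3 first-order conditions: 548 − 16Q = 0, so Q = 137/4.
Back-substituting: q_Y = (195 − 137)/4 = 29/2, q_C = (207 − 137)/4 = 35/2, q_X = (146 − 137)/4 = 9/4.

14.50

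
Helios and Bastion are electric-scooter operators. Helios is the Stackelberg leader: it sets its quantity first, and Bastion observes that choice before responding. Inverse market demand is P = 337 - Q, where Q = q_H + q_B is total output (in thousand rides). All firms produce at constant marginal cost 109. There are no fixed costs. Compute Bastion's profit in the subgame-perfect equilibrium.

3249

Solve by backward induction. Given q_H, the follower Bastion maximises π_B = (337 - q_H - q_B)q_B - 109q_B.
Setting the follower's marginal profit to zero, 228 - q_H - 2q_B = 0, i.e. q_B = (228 - q_H)/2.
The leader anticipates this reaction. Substituting into P = 337 - Q gives P = 223 - (1/2)q_H, so π_H = (223 - (1/2)q_H)q_H - 109q_H.
The leader's first-order condition 114 - q_H = 0 yields q_H = 114.
Then q_B = (228 - 114)/2 = 57.
Price P = 337 - 171 = 166.
Bastion's profit: (166 - 109)·57 = 3249.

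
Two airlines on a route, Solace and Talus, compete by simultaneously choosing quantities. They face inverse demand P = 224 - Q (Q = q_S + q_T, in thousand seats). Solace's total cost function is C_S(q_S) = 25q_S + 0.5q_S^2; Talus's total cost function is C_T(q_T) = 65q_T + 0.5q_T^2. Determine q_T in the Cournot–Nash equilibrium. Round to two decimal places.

Solace's profit: π_S = (224 - Q)q_S - (25q_S + (1/2)q_S²). Setting ∂π_S/∂q_S = 0: 199 - 3q_S - (q_T) = 0.
Talus's profit: π_T = (224 - Q)q_T - (65q_T + (1/2)q_T²). Setting ∂π_T/∂q_T = 0: 159 - 3q_T - (q_S) = 0.
Best responses: q_S = (199 - q_T)/3, q_T = (159 - q_S)/3.
Solving the pair: q_S = 219/4, q_T = 139/4.

34.75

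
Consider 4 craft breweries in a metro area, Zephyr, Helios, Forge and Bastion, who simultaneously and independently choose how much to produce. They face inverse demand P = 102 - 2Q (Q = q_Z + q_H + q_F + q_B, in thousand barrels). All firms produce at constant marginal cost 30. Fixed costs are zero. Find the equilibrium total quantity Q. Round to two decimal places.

28.80

A representative firm's profit is π_i = q_i(102 - 2Q) - 30q_i.
First-order condition (treating rivals' output as given): 72 - 4q_i - 2·Σ_{j≠i} q_j = 0.
With identical firms every q_j equals q_i, so Σ_{j≠i} q_j = 3q_i and 72 = 10q_i, giving q_i = 36/5.
Total output Q = 36/5 + 36/5 + 36/5 + 36/5 = 144/5.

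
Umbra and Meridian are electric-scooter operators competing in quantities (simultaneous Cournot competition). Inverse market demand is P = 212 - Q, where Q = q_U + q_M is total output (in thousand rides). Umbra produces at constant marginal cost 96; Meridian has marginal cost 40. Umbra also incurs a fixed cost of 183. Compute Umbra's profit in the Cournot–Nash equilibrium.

217

Umbra's profit: π_U = (212 - Q)q_U - (96q_U). Setting ∂π_U/∂q_U = 0: 116 - 2q_U - (q_M) = 0.
Meridian's first-order condition: 172 - 2q_M - (q_U) = 0.
Rearranging gives the reaction functions q_U = (116 - q_M)/2 and q_M = (172 - q_U)/2.
Solving the pair: q_U = 20, q_M = 76.
Price P = 212 - 96 = 116.
Umbra's profit: (116 - 96)·20 - 183 = 217.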